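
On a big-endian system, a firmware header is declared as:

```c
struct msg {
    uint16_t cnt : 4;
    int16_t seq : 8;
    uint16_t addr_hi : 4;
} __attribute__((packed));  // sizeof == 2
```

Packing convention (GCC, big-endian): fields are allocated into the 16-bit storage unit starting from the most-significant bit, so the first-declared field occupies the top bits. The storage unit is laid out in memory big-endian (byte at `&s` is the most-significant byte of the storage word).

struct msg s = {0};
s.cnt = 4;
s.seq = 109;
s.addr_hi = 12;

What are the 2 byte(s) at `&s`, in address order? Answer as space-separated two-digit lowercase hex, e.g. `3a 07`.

cnt:4 = 4 → 0x4 << 12 → word 0x4000
seq:8 = 109 → 0x6d << 4 → word 0x46d0
addr_hi:4 = 12 → 0xc << 0 → word 0x46dc
word = 0x46dc → big-endian bytes:
  [0]=0x46  [1]=0xdc

46 dc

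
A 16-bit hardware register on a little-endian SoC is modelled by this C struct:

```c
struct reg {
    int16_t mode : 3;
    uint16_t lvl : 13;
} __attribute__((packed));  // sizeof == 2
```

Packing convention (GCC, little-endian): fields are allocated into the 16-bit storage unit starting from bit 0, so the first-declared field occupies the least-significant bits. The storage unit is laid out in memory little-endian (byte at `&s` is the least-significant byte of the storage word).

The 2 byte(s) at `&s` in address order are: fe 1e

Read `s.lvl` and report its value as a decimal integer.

[0]=0xfe [1]=0x1e (little-endian) → word 0x1efe
mode:3 @ bit 0 → (0x1efe>>0)&0x7 = 0x6
lvl:13 @ bit 3 → (0x1efe>>3)&0x1fff = 0x3df  ←

991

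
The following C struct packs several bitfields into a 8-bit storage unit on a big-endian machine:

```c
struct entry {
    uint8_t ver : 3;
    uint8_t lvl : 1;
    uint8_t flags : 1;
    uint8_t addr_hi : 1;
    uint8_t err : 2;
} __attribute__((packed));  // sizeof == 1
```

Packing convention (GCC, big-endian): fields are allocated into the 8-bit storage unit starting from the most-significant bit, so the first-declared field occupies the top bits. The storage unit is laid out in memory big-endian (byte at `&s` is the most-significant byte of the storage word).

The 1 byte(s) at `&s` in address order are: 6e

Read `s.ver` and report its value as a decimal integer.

[0]=0x6e (big-endian) → word 0x6e
ver:3 @ bit 5 → (0x6e>>5)&0x7 = 0x3  ←
lvl:1 @ bit 4 → (0x6e>>4)&0x1 = 0x0
flags:1 @ bit 3 → (0x6e>>3)&0x1 = 0x1
addr_hi:1 @ bit 2 → (0x6e>>2)&0x1 = 0x1
err:2 @ bit 0 → (0x6e>>0)&0x3 = 0x2

3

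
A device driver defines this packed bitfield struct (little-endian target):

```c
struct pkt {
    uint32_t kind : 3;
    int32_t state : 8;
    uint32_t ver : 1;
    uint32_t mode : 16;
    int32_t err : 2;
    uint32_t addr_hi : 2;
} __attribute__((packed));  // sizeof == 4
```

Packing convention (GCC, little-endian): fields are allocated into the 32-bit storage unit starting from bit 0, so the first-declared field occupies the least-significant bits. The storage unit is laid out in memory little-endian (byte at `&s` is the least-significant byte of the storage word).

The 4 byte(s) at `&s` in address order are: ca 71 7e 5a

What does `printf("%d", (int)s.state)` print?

57

[0]=0xca [1]=0x71 [2]=0x7e [3]=0x5a (little-endian) → word 0x5a7e71ca
kind [0+:3] = (word>>0) & 0x7 = 2
state [3+:8] = (word>>3) & 0xff = 57  ←
ver [11+:1] = (word>>11) & 0x1 = 0
mode [12+:16] = (word>>12) & 0xffff = 42983
err [28+:2] = (word>>28) & 0x3 = 1
addr_hi [30+:2] = (word>>30) & 0x3 = 1
state signed 8b, MSB=0: value = 57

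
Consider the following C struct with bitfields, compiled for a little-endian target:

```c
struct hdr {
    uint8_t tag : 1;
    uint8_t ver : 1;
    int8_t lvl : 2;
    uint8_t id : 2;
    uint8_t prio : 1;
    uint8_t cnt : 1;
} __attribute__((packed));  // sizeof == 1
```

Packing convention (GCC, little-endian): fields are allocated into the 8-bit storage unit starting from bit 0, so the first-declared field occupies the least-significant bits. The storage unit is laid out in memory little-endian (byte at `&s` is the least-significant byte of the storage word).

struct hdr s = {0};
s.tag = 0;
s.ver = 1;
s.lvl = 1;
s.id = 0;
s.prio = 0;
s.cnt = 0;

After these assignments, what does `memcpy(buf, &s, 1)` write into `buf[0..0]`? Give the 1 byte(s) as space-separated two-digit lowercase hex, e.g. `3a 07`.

[0+:1] tag=0 & 0x1 = 0x0; word=0x00
[1+:1] ver=1 & 0x1 = 0x1; word=0x02
[2+:2] lvl=1 & 0x3 = 0x1; word=0x06
[4+:2] id=0 & 0x3 = 0x0; word=0x06
[6+:1] prio=0 & 0x1 = 0x0; word=0x06
[7+:1] cnt=0 & 0x1 = 0x0; word=0x06
word = 0x06 → little-endian bytes:
  [0]=0x06

06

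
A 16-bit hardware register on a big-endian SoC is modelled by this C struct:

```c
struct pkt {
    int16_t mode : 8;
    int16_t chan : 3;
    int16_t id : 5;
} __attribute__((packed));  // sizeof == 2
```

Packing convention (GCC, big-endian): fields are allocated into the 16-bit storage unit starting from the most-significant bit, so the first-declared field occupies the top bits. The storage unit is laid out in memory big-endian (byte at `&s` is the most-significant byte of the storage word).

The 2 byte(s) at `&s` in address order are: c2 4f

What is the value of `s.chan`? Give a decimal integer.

2

[0]=0xc2 [1]=0x4f (big-endian) → word 0xc24f
mode [8+:8] = (word>>8) & 0xff = 194
chan [5+:3] = (word>>5) & 0x7 = 2  ←
id [0+:5] = (word>>0) & 0x1f = 15
chan signed 3b, MSB=0: value = 2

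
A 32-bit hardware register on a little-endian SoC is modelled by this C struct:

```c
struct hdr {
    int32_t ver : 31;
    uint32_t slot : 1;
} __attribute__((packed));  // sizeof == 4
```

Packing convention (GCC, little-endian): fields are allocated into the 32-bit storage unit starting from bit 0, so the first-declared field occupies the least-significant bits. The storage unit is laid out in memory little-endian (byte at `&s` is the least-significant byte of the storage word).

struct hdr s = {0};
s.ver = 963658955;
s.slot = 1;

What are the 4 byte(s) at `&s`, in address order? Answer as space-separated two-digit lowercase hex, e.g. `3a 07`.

ver:31 = 963658955 → 0x397044cb << 0 → word 0x397044cb
slot:1 = 1 → 0x1 << 31 → word 0xb97044cb
word = 0xb97044cb → little-endian bytes:
  [0]=0xcb  [1]=0x44  [2]=0x70  [3]=0xb9

cb 44 70 b9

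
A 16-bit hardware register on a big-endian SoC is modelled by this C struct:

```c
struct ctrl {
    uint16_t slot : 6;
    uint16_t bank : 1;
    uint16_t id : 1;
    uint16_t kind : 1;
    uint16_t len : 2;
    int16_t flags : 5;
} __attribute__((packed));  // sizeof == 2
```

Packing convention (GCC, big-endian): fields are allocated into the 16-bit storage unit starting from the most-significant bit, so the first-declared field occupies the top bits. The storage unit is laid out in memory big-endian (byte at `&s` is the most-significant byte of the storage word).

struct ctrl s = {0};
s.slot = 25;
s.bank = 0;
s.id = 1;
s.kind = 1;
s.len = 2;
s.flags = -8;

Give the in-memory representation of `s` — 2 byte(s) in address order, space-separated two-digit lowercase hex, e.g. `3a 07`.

slot:6 = 25 → 0x19 << 10 → word 0x6400
bank:1 = 0 → 0x0 << 9 → word 0x6400
id:1 = 1 → 0x1 << 8 → word 0x6500
kind:1 = 1 → 0x1 << 7 → word 0x6580
len:2 = 2 → 0x2 << 5 → word 0x65c0
flags:5 = -8 → 0x18 << 0 → word 0x65d8
word = 0x65d8 → big-endian bytes:
  [0]=0x65  [1]=0xd8

65 d8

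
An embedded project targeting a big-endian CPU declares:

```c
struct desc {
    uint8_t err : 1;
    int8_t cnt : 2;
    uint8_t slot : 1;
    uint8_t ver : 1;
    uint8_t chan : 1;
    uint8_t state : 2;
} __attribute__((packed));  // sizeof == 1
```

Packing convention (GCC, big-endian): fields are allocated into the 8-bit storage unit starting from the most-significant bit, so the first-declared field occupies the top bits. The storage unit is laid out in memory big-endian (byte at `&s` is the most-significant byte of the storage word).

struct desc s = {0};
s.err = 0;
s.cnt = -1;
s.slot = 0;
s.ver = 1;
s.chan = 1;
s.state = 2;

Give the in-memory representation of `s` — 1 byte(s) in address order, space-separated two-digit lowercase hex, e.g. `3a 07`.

6e

err:1 = 0 → 0x0 << 7 → word 0x00
cnt:2 = -1 → 0x3 << 5 → word 0x60
slot:1 = 0 → 0x0 << 4 → word 0x60
ver:1 = 1 → 0x1 << 3 → word 0x68
chan:1 = 1 → 0x1 << 2 → word 0x6c
state:2 = 2 → 0x2 << 0 → word 0x6e
word = 0x6e → big-endian bytes:
  [0]=0x6e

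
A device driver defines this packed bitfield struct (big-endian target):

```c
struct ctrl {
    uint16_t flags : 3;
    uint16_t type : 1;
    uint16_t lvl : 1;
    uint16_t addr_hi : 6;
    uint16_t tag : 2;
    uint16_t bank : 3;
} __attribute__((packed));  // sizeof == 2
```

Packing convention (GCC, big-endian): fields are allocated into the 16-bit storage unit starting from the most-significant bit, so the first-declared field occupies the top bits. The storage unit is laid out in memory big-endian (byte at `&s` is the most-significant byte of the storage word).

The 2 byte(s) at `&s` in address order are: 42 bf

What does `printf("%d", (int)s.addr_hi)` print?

[0]=0x42 [1]=0xbf (big-endian) → word 0x42bf
flags [13+:3] = (word>>13) & 0x7 = 2
type [12+:1] = (word>>12) & 0x1 = 0
lvl [11+:1] = (word>>11) & 0x1 = 0
addr_hi [5+:6] = (word>>5) & 0x3f = 21  ←
tag [3+:2] = (word>>3) & 0x3 = 3
bank [0+:3] = (word>>0) & 0x7 = 7

21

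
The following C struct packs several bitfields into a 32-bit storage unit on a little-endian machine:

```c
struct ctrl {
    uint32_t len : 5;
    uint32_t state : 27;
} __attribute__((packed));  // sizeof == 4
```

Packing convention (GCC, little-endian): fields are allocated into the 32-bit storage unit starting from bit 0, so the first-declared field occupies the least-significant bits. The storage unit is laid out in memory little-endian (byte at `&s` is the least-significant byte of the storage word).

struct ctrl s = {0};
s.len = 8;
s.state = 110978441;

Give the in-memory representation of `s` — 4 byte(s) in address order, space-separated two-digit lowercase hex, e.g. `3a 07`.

[0+:5] len=8 & 0x1f = 0x8; word=0x00000008
[5+:27] state=110978441 & 0x7ffffff = 0x69d6589; word=0xd3acb128
word = 0xd3acb128 → little-endian bytes:
  [0]=0x28  [1]=0xb1  [2]=0xac  [3]=0xd3

28 b1 ac d3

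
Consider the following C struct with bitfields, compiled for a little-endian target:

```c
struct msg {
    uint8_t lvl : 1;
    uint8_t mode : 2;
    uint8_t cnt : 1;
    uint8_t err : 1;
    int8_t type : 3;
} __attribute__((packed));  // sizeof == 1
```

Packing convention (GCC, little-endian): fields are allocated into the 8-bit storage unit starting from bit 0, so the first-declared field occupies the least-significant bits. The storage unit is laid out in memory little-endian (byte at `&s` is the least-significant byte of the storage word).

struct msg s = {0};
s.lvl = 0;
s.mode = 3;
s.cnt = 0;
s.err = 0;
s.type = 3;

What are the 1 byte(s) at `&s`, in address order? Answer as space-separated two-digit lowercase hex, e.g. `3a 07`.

lvl:1 = 0 → 0x0 << 0 → word 0x00
mode:2 = 3 → 0x3 << 1 → word 0x06
cnt:1 = 0 → 0x0 << 3 → word 0x06
err:1 = 0 → 0x0 << 4 → word 0x06
type:3 = 3 → 0x3 << 5 → word 0x66
word = 0x66 → little-endian bytes:
  [0]=0x66

66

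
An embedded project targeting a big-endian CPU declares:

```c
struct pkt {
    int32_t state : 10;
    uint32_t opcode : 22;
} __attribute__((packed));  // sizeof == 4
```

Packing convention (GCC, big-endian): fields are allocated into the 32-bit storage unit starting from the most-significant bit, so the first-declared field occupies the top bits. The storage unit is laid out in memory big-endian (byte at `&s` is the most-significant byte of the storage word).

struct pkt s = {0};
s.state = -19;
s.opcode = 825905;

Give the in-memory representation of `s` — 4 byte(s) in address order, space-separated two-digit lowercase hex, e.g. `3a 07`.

fb 4c 9a 31

[22+:10] state=-19 & 0x3ff = 0x3ed; word=0xfb400000
[0+:22] opcode=825905 & 0x3fffff = 0xc9a31; word=0xfb4c9a31
word = 0xfb4c9a31 → big-endian bytes:
  [0]=0xfb  [1]=0x4c  [2]=0x9a  [3]=0x31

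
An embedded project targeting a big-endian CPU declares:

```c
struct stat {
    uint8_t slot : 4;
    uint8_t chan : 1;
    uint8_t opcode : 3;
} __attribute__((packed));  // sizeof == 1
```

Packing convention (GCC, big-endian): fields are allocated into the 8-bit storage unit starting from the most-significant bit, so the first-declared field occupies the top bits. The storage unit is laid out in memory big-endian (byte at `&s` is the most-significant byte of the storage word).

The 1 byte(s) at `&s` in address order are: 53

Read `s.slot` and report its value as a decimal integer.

[0]=0x53 (big-endian) → word 0x53
slot:4 @ bit 4 → (0x53>>4)&0xf = 0x5  ←
chan:1 @ bit 3 → (0x53>>3)&0x1 = 0x0
opcode:3 @ bit 0 → (0x53>>0)&0x7 = 0x3

5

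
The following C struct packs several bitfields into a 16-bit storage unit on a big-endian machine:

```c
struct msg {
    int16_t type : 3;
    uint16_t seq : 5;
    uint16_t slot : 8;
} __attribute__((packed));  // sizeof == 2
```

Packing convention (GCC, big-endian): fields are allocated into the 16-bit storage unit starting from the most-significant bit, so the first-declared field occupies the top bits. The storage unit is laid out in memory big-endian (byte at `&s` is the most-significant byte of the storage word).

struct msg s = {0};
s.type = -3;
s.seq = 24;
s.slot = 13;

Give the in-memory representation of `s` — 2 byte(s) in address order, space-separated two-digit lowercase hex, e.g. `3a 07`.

b8 0d

type (3b) val=-3 bits=0x5 at bit 13: 0xa000
seq (5b) val=24 bits=0x18 at bit 8: 0xb800
slot (8b) val=13 bits=0xd at bit 0: 0xb80d
word = 0xb80d → big-endian bytes:
  [0]=0xb8  [1]=0x0d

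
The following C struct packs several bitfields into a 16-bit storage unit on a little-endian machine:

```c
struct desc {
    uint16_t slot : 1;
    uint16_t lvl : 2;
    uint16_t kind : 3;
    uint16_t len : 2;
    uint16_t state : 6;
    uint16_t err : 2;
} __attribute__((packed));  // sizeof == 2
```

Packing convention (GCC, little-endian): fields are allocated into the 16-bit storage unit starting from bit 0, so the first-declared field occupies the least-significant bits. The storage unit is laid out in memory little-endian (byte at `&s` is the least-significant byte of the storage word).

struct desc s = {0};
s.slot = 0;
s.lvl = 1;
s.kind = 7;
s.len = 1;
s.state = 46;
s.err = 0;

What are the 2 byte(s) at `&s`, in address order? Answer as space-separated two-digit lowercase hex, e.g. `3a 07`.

7a 2e

[0+:1] slot=0 & 0x1 = 0x0; word=0x0000
[1+:2] lvl=1 & 0x3 = 0x1; word=0x0002
[3+:3] kind=7 & 0x7 = 0x7; word=0x003a
[6+:2] len=1 & 0x3 = 0x1; word=0x007a
[8+:6] state=46 & 0x3f = 0x2e; word=0x2e7a
[14+:2] err=0 & 0x3 = 0x0; word=0x2e7a
word = 0x2e7a → little-endian bytes:
  [0]=0x7a  [1]=0x2e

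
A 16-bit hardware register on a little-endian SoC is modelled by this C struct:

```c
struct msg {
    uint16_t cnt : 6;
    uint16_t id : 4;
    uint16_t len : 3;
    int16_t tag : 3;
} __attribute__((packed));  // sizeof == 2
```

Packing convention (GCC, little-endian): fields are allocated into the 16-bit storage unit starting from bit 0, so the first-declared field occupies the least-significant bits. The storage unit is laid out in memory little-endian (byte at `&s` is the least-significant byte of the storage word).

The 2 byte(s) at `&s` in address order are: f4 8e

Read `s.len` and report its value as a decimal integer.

3

[0]=0xf4 [1]=0x8e (little-endian) → word 0x8ef4
cnt [0+:6] = (word>>0) & 0x3f = 52
id [6+:4] = (word>>6) & 0xf = 11
len [10+:3] = (word>>10) & 0x7 = 3  ←
tag [13+:3] = (word>>13) & 0x7 = 4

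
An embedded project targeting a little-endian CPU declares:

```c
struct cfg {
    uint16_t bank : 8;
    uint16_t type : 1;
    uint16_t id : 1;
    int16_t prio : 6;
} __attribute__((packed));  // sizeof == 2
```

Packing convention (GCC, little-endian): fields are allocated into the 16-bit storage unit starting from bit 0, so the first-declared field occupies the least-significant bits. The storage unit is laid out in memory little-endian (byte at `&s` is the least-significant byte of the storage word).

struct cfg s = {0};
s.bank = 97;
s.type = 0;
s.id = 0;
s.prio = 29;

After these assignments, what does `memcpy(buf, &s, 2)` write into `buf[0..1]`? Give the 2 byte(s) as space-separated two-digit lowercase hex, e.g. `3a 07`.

61 74

[0+:8] bank=97 & 0xff = 0x61; word=0x0061
[8+:1] type=0 & 0x1 = 0x0; word=0x0061
[9+:1] id=0 & 0x1 = 0x0; word=0x0061
[10+:6] prio=29 & 0x3f = 0x1d; word=0x7461
word = 0x7461 → little-endian bytes:
  [0]=0x61  [1]=0x74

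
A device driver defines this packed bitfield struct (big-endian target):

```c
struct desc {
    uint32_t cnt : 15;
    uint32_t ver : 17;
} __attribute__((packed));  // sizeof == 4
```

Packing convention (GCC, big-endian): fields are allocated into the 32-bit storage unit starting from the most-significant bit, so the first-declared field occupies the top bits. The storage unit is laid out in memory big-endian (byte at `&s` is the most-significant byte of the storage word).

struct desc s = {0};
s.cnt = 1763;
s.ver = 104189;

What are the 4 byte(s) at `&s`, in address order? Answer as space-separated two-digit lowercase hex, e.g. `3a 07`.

cnt (15b) val=1763 bits=0x6e3 at bit 17: 0x0dc60000
ver (17b) val=104189 bits=0x196fd at bit 0: 0x0dc796fd
word = 0x0dc796fd → big-endian bytes:
  [0]=0x0d  [1]=0xc7  [2]=0x96  [3]=0xfd

0d c7 96 fd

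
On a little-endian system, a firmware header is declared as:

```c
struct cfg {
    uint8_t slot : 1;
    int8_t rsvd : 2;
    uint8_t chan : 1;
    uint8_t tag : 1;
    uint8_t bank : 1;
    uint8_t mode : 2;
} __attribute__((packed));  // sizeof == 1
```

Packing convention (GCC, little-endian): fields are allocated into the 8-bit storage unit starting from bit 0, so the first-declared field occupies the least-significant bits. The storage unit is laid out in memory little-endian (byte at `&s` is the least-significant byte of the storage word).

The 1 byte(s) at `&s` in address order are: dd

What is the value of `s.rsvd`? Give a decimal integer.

-2

[0]=0xdd (little-endian) → word 0xdd
slot [0+:1] = (word>>0) & 0x1 = 1
rsvd [1+:2] = (word>>1) & 0x3 = 2  ←
chan [3+:1] = (word>>3) & 0x1 = 1
tag [4+:1] = (word>>4) & 0x1 = 1
bank [5+:1] = (word>>5) & 0x1 = 0
mode [6+:2] = (word>>6) & 0x3 = 3
rsvd signed 2b, MSB=1: 2 - 4 = -2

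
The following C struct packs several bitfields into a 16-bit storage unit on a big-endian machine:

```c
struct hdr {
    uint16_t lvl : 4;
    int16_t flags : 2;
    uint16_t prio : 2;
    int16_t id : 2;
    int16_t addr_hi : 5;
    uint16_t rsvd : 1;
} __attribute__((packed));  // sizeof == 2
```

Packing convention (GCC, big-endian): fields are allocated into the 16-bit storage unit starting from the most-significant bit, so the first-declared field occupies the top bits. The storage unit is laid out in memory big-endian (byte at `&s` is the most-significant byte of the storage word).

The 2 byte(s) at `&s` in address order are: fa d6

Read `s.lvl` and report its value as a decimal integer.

[0]=0xfa [1]=0xd6 (big-endian) → word 0xfad6
lvl:4 @ bit 12 → (0xfad6>>12)&0xf = 0xf  ←
flags:2 @ bit 10 → (0xfad6>>10)&0x3 = 0x2
prio:2 @ bit 8 → (0xfad6>>8)&0x3 = 0x2
id:2 @ bit 6 → (0xfad6>>6)&0x3 = 0x3
addr_hi:5 @ bit 1 → (0xfad6>>1)&0x1f = 0xb
rsvd:1 @ bit 0 → (0xfad6>>0)&0x1 = 0x0

15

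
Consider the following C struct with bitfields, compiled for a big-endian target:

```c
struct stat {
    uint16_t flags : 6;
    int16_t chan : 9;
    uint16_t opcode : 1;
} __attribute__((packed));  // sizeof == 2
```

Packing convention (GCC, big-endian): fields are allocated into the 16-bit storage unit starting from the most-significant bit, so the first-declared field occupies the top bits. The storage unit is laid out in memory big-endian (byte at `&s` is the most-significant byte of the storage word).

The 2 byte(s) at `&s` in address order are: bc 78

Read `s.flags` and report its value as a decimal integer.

[0]=0xbc [1]=0x78 (big-endian) → word 0xbc78
flags [10+:6] = (word>>10) & 0x3f = 47  ←
chan [1+:9] = (word>>1) & 0x1ff = 60
opcode [0+:1] = (word>>0) & 0x1 = 0

47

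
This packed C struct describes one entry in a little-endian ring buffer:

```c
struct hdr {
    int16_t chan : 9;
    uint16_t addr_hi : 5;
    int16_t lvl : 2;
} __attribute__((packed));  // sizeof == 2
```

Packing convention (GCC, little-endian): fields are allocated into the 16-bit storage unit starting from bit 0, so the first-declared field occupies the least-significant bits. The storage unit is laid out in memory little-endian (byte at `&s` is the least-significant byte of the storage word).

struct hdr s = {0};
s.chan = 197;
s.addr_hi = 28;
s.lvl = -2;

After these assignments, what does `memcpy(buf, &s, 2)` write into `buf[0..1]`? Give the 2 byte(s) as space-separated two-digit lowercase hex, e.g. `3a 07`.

chan (9b) val=197 bits=0xc5 at bit 0: 0x00c5
addr_hi (5b) val=28 bits=0x1c at bit 9: 0x38c5
lvl (2b) val=-2 bits=0x2 at bit 14: 0xb8c5
word = 0xb8c5 → little-endian bytes:
  [0]=0xc5  [1]=0xb8

c5 b8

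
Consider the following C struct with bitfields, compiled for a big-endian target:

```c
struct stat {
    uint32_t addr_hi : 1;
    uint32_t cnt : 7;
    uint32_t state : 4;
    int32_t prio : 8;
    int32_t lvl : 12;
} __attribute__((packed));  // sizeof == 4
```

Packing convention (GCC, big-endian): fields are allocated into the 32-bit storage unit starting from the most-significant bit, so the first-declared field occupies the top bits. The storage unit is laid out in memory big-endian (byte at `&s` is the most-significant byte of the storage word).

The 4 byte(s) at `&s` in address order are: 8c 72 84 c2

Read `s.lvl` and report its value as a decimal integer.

[0]=0x8c [1]=0x72 [2]=0x84 [3]=0xc2 (big-endian) → word 0x8c7284c2
addr_hi [31+:1] = (word>>31) & 0x1 = 1
cnt [24+:7] = (word>>24) & 0x7f = 12
state [20+:4] = (word>>20) & 0xf = 7
prio [12+:8] = (word>>12) & 0xff = 40
lvl [0+:12] = (word>>0) & 0xfff = 1218  ←
lvl signed 12b, MSB=0: value = 1218

1218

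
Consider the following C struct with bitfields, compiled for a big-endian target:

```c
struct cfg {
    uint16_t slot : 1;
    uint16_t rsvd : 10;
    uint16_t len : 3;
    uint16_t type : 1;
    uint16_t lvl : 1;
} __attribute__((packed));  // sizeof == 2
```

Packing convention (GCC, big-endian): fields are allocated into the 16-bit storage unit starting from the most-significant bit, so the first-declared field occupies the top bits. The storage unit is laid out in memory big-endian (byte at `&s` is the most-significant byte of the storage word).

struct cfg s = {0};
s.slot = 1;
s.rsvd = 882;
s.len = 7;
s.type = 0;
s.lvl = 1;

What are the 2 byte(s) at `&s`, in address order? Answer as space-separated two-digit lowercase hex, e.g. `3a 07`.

[15+:1] slot=1 & 0x1 = 0x1; word=0x8000
[5+:10] rsvd=882 & 0x3ff = 0x372; word=0xee40
[2+:3] len=7 & 0x7 = 0x7; word=0xee5c
[1+:1] type=0 & 0x1 = 0x0; word=0xee5c
[0+:1] lvl=1 & 0x1 = 0x1; word=0xee5d
word = 0xee5d → big-endian bytes:
  [0]=0xee  [1]=0x5d

ee 5d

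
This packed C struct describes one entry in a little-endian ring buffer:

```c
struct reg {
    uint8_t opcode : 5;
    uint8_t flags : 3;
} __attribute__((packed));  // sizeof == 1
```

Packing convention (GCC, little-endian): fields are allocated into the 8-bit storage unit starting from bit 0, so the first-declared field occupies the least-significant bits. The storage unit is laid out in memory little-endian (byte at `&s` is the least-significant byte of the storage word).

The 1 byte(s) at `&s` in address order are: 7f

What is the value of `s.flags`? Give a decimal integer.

3

[0]=0x7f (little-endian) → word 0x7f
opcode [0+:5] = (word>>0) & 0x1f = 31
flags [5+:3] = (word>>5) & 0x7 = 3  ←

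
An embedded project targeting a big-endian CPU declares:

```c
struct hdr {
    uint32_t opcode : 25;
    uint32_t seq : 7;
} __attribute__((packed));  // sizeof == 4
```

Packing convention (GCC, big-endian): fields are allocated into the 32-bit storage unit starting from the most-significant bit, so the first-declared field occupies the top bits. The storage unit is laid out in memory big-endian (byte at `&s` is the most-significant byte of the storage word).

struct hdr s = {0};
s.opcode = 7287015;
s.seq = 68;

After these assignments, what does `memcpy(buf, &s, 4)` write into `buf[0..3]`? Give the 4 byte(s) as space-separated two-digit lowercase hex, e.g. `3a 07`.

37 98 73 c4

[7+:25] opcode=7287015 & 0x1ffffff = 0x6f30e7; word=0x37987380
[0+:7] seq=68 & 0x7f = 0x44; word=0x379873c4
word = 0x379873c4 → big-endian bytes:
  [0]=0x37  [1]=0x98  [2]=0x73  [3]=0xc4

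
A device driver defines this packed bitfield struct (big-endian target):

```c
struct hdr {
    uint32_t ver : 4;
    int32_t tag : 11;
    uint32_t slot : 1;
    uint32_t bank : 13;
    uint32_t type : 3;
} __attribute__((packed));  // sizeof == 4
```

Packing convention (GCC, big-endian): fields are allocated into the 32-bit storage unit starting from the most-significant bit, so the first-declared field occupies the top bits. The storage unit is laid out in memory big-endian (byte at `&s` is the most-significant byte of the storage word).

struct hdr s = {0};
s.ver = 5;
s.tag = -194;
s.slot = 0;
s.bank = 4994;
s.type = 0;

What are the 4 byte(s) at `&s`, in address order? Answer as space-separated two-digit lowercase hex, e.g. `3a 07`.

5e 7c 9c 10

ver:4 = 5 → 0x5 << 28 → word 0x50000000
tag:11 = -194 → 0x73e << 17 → word 0x5e7c0000
slot:1 = 0 → 0x0 << 16 → word 0x5e7c0000
bank:13 = 4994 → 0x1382 << 3 → word 0x5e7c9c10
type:3 = 0 → 0x0 << 0 → word 0x5e7c9c10
word = 0x5e7c9c10 → big-endian bytes:
  [0]=0x5e  [1]=0x7c  [2]=0x9c  [3]=0x10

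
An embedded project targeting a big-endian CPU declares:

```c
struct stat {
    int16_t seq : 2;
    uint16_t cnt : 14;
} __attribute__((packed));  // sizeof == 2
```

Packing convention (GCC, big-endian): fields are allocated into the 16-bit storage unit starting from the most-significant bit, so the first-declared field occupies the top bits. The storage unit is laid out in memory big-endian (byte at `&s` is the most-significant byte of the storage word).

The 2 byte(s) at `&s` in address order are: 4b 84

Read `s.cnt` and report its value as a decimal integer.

2948

[0]=0x4b [1]=0x84 (big-endian) → word 0x4b84
seq [14+:2] = (word>>14) & 0x3 = 1
cnt [0+:14] = (word>>0) & 0x3fff = 2948  ←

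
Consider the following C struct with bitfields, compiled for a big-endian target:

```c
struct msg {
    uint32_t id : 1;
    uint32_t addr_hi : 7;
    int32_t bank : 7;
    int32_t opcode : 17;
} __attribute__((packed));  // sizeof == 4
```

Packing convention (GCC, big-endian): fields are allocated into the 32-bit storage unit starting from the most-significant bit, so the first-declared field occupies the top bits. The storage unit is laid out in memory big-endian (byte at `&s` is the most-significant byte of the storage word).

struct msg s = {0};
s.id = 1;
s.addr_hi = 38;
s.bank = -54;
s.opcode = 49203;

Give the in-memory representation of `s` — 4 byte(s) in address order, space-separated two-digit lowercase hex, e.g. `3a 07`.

id:1 = 1 → 0x1 << 31 → word 0x80000000
addr_hi:7 = 38 → 0x26 << 24 → word 0xa6000000
bank:7 = -54 → 0x4a << 17 → word 0xa6940000
opcode:17 = 49203 → 0xc033 << 0 → word 0xa694c033
word = 0xa694c033 → big-endian bytes:
  [0]=0xa6  [1]=0x94  [2]=0xc0  [3]=0x33

a6 94 c0 33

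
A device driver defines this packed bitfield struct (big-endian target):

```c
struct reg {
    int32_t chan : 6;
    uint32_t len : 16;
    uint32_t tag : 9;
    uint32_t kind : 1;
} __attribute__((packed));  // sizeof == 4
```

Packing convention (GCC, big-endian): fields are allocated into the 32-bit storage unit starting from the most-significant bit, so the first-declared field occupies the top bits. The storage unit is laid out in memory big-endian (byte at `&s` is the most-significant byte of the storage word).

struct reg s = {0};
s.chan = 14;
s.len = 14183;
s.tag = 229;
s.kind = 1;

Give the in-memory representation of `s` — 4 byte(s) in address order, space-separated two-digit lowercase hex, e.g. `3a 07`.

[26+:6] chan=14 & 0x3f = 0xe; word=0x38000000
[10+:16] len=14183 & 0xffff = 0x3767; word=0x38dd9c00
[1+:9] tag=229 & 0x1ff = 0xe5; word=0x38dd9dca
[0+:1] kind=1 & 0x1 = 0x1; word=0x38dd9dcb
word = 0x38dd9dcb → big-endian bytes:
  [0]=0x38  [1]=0xdd  [2]=0x9d  [3]=0xcb

38 dd 9d cb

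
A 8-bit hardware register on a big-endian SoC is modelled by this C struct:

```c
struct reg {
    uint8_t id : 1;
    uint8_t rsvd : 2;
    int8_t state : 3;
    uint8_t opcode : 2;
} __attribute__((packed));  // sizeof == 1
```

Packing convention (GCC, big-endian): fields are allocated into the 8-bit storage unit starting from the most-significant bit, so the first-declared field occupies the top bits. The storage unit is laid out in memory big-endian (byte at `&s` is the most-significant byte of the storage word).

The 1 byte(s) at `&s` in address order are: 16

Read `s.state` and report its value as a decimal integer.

[0]=0x16 (big-endian) → word 0x16
id:1 @ bit 7 → (0x16>>7)&0x1 = 0x0
rsvd:2 @ bit 5 → (0x16>>5)&0x3 = 0x0
state:3 @ bit 2 → (0x16>>2)&0x7 = 0x5  ←
opcode:2 @ bit 0 → (0x16>>0)&0x3 = 0x2
state signed 3b, MSB=1: 5 - 8 = -3

-3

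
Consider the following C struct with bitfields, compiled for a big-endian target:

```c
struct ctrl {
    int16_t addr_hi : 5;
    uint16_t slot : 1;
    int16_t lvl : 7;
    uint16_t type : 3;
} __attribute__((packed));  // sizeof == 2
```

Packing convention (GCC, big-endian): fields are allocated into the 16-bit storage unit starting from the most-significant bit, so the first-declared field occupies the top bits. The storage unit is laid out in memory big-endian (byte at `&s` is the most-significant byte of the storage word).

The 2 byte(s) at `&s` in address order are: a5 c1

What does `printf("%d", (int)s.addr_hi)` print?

-12

[0]=0xa5 [1]=0xc1 (big-endian) → word 0xa5c1
addr_hi:5 @ bit 11 → (0xa5c1>>11)&0x1f = 0x14  ←
slot:1 @ bit 10 → (0xa5c1>>10)&0x1 = 0x1
lvl:7 @ bit 3 → (0xa5c1>>3)&0x7f = 0x38
type:3 @ bit 0 → (0xa5c1>>0)&0x7 = 0x1
addr_hi signed 5b, MSB=1: 20 - 32 = -12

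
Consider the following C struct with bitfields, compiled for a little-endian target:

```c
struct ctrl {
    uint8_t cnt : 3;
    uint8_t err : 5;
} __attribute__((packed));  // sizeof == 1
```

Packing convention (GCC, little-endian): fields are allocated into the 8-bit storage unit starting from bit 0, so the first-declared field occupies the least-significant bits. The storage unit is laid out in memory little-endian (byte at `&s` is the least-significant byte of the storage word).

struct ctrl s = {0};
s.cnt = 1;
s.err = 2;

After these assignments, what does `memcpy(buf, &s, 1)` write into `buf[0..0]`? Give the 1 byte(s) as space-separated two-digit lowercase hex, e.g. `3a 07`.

[0+:3] cnt=1 & 0x7 = 0x1; word=0x01
[3+:5] err=2 & 0x1f = 0x2; word=0x11
word = 0x11 → little-endian bytes:
  [0]=0x11

11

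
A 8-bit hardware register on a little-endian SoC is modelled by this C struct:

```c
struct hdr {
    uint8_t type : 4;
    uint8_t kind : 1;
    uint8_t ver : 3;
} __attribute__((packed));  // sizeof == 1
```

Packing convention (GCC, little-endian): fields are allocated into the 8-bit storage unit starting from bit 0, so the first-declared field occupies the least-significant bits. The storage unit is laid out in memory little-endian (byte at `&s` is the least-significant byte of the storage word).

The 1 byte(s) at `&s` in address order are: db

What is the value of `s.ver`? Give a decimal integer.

[0]=0xdb (little-endian) → word 0xdb
type:4 @ bit 0 → (0xdb>>0)&0xf = 0xb
kind:1 @ bit 4 → (0xdb>>4)&0x1 = 0x1
ver:3 @ bit 5 → (0xdb>>5)&0x7 = 0x6  ←

6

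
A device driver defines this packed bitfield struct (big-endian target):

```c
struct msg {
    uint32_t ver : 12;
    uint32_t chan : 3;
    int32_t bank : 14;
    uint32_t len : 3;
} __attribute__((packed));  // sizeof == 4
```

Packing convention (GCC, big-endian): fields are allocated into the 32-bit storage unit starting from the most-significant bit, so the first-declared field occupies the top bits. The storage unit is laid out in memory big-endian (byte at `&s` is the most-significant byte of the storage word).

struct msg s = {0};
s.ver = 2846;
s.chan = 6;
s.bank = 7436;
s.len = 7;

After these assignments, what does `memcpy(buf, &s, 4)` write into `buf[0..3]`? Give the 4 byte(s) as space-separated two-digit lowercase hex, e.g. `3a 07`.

ver:12 = 2846 → 0xb1e << 20 → word 0xb1e00000
chan:3 = 6 → 0x6 << 17 → word 0xb1ec0000
bank:14 = 7436 → 0x1d0c << 3 → word 0xb1ece860
len:3 = 7 → 0x7 << 0 → word 0xb1ece867
word = 0xb1ece867 → big-endian bytes:
  [0]=0xb1  [1]=0xec  [2]=0xe8  [3]=0x67

b1 ec e8 67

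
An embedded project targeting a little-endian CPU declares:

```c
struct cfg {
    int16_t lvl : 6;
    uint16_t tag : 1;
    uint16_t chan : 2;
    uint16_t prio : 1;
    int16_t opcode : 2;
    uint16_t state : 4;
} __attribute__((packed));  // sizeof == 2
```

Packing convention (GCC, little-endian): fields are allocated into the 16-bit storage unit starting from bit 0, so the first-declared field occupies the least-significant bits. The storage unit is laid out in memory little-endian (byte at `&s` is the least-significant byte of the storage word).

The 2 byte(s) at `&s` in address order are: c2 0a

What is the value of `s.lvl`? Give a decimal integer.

[0]=0xc2 [1]=0x0a (little-endian) → word 0x0ac2
lvl:6 @ bit 0 → (0x0ac2>>0)&0x3f = 0x2  ←
tag:1 @ bit 6 → (0x0ac2>>6)&0x1 = 0x1
chan:2 @ bit 7 → (0x0ac2>>7)&0x3 = 0x1
prio:1 @ bit 9 → (0x0ac2>>9)&0x1 = 0x1
opcode:2 @ bit 10 → (0x0ac2>>10)&0x3 = 0x2
state:4 @ bit 12 → (0x0ac2>>12)&0xf = 0x0
lvl signed 6b, MSB=0: value = 2

2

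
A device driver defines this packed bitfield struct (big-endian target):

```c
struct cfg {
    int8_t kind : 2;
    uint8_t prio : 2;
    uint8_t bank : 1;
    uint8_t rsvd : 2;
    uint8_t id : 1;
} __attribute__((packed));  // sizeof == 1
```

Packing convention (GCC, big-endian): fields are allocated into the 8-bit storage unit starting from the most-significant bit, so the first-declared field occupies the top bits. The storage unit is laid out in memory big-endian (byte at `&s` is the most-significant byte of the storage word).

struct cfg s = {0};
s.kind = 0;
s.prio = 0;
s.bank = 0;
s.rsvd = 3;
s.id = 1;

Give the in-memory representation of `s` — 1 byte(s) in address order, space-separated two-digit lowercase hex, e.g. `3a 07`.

kind (2b) val=0 bits=0x0 at bit 6: 0x00
prio (2b) val=0 bits=0x0 at bit 4: 0x00
bank (1b) val=0 bits=0x0 at bit 3: 0x00
rsvd (2b) val=3 bits=0x3 at bit 1: 0x06
id (1b) val=1 bits=0x1 at bit 0: 0x07
word = 0x07 → big-endian bytes:
  [0]=0x07

07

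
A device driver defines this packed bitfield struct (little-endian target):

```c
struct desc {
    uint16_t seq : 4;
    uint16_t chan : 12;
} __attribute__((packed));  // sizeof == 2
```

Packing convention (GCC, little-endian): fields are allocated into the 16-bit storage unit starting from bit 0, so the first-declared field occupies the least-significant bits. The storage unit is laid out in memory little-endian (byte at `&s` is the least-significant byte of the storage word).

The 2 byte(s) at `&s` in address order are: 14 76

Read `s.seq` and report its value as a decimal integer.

4

[0]=0x14 [1]=0x76 (little-endian) → word 0x7614
seq [0+:4] = (word>>0) & 0xf = 4  ←
chan [4+:12] = (word>>4) & 0xfff = 1889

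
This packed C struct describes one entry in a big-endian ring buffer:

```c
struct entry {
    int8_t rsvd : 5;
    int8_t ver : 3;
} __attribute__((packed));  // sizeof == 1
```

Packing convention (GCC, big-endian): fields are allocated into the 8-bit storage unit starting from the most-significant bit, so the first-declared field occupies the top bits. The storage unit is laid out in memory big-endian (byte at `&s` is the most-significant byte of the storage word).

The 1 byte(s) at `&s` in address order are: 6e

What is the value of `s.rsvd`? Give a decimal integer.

[0]=0x6e (big-endian) → word 0x6e
rsvd:5 @ bit 3 → (0x6e>>3)&0x1f = 0xd  ←
ver:3 @ bit 0 → (0x6e>>0)&0x7 = 0x6
rsvd signed 5b, MSB=0: value = 13

13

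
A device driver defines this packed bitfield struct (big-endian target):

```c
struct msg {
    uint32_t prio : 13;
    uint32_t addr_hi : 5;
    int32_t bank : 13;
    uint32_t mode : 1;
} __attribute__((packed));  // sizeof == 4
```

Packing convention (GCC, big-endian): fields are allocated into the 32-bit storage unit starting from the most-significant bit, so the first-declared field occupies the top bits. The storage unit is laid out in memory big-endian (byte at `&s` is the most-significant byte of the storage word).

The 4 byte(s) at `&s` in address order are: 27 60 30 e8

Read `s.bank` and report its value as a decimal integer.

[0]=0x27 [1]=0x60 [2]=0x30 [3]=0xe8 (big-endian) → word 0x276030e8
prio [19+:13] = (word>>19) & 0x1fff = 1260
addr_hi [14+:5] = (word>>14) & 0x1f = 0
bank [1+:13] = (word>>1) & 0x1fff = 6260  ←
mode [0+:1] = (word>>0) & 0x1 = 0
bank signed 13b, MSB=1: 6260 - 8192 = -1932

-1932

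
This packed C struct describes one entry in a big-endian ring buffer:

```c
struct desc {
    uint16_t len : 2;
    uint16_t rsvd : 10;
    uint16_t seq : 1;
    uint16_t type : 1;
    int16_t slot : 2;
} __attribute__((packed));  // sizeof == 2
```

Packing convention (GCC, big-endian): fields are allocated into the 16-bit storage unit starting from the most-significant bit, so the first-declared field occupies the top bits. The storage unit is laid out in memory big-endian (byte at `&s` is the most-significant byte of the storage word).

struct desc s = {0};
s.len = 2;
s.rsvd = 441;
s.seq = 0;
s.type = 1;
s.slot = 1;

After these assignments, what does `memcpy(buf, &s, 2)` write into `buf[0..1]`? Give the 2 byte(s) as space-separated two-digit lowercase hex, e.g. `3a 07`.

len (2b) val=2 bits=0x2 at bit 14: 0x8000
rsvd (10b) val=441 bits=0x1b9 at bit 4: 0x9b90
seq (1b) val=0 bits=0x0 at bit 3: 0x9b90
type (1b) val=1 bits=0x1 at bit 2: 0x9b94
slot (2b) val=1 bits=0x1 at bit 0: 0x9b95
word = 0x9b95 → big-endian bytes:
  [0]=0x9b  [1]=0x95

9b 95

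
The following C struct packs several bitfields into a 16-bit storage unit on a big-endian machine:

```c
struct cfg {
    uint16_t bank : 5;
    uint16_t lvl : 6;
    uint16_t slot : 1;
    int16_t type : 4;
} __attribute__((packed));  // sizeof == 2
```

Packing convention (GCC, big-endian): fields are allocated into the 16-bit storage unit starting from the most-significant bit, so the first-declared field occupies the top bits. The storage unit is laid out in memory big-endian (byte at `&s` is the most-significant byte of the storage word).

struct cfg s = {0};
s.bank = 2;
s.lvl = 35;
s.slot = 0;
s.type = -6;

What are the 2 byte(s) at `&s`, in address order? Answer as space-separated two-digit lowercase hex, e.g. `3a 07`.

bank:5 = 2 → 0x2 << 11 → word 0x1000
lvl:6 = 35 → 0x23 << 5 → word 0x1460
slot:1 = 0 → 0x0 << 4 → word 0x1460
type:4 = -6 → 0xa << 0 → word 0x146a
word = 0x146a → big-endian bytes:
  [0]=0x14  [1]=0x6a

14 6a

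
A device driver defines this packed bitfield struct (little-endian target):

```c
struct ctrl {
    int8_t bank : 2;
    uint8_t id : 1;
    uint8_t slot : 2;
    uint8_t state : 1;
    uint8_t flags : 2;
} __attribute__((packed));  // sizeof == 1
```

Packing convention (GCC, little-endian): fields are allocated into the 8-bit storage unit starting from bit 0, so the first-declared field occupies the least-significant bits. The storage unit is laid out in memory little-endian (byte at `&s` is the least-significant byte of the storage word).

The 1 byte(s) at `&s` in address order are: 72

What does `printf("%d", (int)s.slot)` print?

2

[0]=0x72 (little-endian) → word 0x72
bank:2 @ bit 0 → (0x72>>0)&0x3 = 0x2
id:1 @ bit 2 → (0x72>>2)&0x1 = 0x0
slot:2 @ bit 3 → (0x72>>3)&0x3 = 0x2  ←
state:1 @ bit 5 → (0x72>>5)&0x1 = 0x1
flags:2 @ bit 6 → (0x72>>6)&0x3 = 0x1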